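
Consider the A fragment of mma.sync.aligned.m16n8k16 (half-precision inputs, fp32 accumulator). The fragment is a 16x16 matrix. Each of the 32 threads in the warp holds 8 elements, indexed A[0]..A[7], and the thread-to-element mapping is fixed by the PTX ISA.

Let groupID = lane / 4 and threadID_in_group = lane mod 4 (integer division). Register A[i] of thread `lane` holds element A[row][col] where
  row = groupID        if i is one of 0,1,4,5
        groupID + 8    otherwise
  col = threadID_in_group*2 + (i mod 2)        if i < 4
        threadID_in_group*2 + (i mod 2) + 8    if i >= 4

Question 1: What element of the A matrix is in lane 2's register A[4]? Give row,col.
0,12

lane 2->2/4=0, 2 mod 4=2
i=4  r:0+0->0  c:2·2+0+8->12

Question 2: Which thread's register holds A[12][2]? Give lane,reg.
17,2

r=12->g=4,rb=1  c=2->cb=0,t=1,b0=0
L=4*4+1=17  i=0*4+1*2+0=2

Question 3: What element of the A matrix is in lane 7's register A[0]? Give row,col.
lane 7: g=1 (7/4), t=3 (7%4)
i=0: r=1+0=1, c=3*2+0+0=6

1,6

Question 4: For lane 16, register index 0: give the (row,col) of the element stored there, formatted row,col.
16: G=4,T=0
[0] (4+0,0*2+0+0) = (4,0)

4,0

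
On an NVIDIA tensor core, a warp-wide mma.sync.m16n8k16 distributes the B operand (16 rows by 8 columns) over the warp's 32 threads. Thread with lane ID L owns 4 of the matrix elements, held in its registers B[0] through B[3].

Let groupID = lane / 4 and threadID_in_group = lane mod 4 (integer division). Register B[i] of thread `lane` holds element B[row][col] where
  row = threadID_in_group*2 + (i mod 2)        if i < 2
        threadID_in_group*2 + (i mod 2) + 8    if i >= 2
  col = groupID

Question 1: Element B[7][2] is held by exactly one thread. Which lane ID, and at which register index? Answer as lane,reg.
c=2⇒gr=2  r=7⇒Rb=0,th=3,odd=1
L=2*4+3=11  i=0*2+1=1

11,1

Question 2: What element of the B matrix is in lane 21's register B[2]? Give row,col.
L=21=>grp=21>>2=5, tig=21&3=1
[2]=>row 1·2+0+8=10  col grp=5

10,5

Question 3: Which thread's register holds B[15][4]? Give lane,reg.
c=4→G=4  r=15→rhi=1,T=3,p=1
L=4*4+3=19  i=1*2+1=3

19,3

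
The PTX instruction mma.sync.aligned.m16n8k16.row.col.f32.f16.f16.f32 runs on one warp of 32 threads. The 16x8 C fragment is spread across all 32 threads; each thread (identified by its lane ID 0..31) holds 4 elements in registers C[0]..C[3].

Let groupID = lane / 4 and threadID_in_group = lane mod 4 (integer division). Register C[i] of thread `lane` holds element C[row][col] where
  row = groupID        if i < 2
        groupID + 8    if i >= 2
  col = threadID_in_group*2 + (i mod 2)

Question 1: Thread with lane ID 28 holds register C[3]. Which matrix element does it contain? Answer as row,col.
15,1

lane 28: gid=7 (28/4), tid=0 (28%4)
i=3: r=7+8=15, c=0*2+1=1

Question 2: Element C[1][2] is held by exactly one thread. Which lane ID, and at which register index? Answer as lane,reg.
5,0

r=1→G=1,rhi=0  c=2→T=1,p=0
L=1*4+1=5  i=0*2+0=0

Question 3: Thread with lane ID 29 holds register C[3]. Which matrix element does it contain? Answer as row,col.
15,3

lane 29⇒29/4=7, 29 mod 4=1
i=3  r:7+8⇒15  c:2·1+1⇒3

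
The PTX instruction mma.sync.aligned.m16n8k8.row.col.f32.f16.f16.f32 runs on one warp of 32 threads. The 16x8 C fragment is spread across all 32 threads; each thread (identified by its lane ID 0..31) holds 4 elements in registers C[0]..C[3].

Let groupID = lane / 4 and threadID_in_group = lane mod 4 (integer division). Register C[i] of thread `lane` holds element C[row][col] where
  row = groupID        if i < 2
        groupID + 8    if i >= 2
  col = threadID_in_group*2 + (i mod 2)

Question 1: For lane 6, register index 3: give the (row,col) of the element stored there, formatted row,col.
lane 6: gr=1 (6/4), th=2 (6%4)
i=3: r=1+8=9, c=2*2+1=5

9,5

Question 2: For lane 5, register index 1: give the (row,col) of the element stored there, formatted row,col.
1,3

lane 5->5/4=1, 5 mod 4=1
i=1  r:1+0->1  c:2·1+1->3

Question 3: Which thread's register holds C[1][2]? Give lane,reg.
r: 1->gid=1,r8=0  c: 2->tid=1,i&1=0
L=1*4+1=5  i=0*2+0=0

5,0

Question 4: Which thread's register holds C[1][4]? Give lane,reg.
6,0

r:1=>grp=1,rB=0  c:4=>tig=2,lo=0
L=1*4+2=6  i=0*2+0=0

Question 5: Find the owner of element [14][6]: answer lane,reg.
r:14=>grp=6,rB=1  c:6=>tig=3,lo=0
L=6*4+3=27  i=1*2+0=2

27,2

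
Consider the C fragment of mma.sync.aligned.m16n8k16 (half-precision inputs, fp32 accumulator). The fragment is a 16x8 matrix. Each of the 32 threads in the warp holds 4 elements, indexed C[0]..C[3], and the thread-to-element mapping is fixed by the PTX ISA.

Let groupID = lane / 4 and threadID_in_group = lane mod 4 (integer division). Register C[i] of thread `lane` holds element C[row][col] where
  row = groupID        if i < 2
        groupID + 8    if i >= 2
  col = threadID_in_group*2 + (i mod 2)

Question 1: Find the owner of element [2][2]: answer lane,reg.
r=2->g=2,rb=0  c=2->t=1,b0=0
L=2*4+1=9  i=0*2+0=0

9,0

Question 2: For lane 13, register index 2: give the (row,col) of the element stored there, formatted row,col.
11,2

13: gr=3,th=1
[2] (3+8,1*2+0) = (11,2)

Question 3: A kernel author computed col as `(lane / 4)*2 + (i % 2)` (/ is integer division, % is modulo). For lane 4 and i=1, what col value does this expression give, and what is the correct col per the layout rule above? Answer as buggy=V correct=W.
buggy=3 correct=1

`(lane / 4)*2 + (i % 2)`[4,1]=>3
4: grp=1,tig=0
[1] (1+0,0*2+1) = (1,1)
col: 3 vs 1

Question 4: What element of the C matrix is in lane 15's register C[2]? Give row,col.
11,6

15: g=3,t=3
[2] (3+8,3*2+0) = (11,6)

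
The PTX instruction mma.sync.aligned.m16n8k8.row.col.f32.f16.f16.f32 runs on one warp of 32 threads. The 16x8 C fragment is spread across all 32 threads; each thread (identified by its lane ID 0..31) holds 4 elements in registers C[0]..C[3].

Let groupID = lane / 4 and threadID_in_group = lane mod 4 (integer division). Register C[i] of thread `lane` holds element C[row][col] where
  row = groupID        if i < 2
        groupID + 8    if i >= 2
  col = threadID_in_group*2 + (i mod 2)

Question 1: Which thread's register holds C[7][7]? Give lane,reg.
31,1

r=7⇒gr=7,Rb=0  c=7⇒th=3,odd=1
L=7*4+3=31  i=0*2+1=1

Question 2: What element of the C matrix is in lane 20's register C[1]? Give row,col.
lane 20: gr=5 (20/4), th=0 (20%4)
i=1: r=5+0=5, c=0*2+1=1

5,1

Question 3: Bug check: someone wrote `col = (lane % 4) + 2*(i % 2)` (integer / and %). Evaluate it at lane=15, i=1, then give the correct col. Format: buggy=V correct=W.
buggy=5 correct=7

`(lane % 4) + 2*(i % 2)`[15,1]->5
L=15->gid=15>>2=3, tid=15&3=3
[1]->row 3+0=3  col 3·2+1=7
col: 5 vs 7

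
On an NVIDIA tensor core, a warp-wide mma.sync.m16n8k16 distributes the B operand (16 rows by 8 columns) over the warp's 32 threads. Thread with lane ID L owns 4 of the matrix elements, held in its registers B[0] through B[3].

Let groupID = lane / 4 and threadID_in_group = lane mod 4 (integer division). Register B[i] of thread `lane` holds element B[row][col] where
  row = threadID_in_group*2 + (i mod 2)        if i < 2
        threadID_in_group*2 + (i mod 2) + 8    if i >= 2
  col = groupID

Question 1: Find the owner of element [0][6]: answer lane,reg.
24,0

c=6⇒gr=6  r=0⇒Rb=0,th=0,odd=0
L=6*4+0=24  i=0*2+0=0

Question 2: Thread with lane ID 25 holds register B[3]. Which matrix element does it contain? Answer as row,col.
25: G=6,T=1
[3] (1*2+1+8,6) = (11,6)

11,6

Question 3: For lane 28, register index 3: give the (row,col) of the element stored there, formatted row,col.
L=28⇒gr=28>>2=7, th=28&3=0
[3]⇒row 0·2+1+8=9  col gr=7

9,7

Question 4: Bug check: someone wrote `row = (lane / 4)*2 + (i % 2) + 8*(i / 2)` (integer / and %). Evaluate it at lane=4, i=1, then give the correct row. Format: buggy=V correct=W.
buggy=3 correct=1

`(lane / 4)*2 + (i % 2) + 8*(i / 2)`[4,1]=>3
lane 4=>4/4=1, 4 mod 4=0
i=1  r:2·0+1+0=>1  c:1
row: 3 vs 1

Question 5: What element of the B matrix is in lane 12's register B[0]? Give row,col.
0,3

12: g=3,t=0
[0] (0*2+0+0,3) = (0,3)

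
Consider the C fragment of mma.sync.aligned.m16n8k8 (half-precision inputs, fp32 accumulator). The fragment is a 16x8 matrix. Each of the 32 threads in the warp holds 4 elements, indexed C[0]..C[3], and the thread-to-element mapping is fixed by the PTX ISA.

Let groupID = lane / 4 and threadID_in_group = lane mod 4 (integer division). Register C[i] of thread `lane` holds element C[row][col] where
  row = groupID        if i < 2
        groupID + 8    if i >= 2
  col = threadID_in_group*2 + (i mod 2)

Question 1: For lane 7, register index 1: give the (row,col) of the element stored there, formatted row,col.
L=7=>grp=7>>2=1, tig=7&3=3
[1]=>row 1+0=1  col 3·2+1=7

1,7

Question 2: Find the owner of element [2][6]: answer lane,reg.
11,0

r=2⇒gr=2,Rb=0  c=6⇒th=3,odd=0
L=2*4+3=11  i=0*2+0=0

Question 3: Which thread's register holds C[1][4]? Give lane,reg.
6,0

r: 1->gid=1,r8=0  c: 4->tid=2,i&1=0
L=1*4+2=6  i=0*2+0=0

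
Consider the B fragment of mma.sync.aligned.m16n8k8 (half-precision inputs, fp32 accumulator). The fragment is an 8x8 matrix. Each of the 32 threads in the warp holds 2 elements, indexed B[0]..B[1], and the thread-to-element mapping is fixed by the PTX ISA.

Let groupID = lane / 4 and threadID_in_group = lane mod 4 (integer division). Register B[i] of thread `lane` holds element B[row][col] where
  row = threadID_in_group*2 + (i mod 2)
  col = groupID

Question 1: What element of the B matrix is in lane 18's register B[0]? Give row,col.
lane 18→18/4=4, 18 mod 4=2
i=0  r:2·2+0→4  c:4

4,4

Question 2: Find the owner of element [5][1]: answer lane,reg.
6,1

c:1=>grp=1  r:5=>tig=2,lo=1
L=1*4+2=6  i=1=1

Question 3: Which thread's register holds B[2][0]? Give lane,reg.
1,0

c=0->g=0  r=2->t=1,b0=0
L=0*4+1=1  i=0=0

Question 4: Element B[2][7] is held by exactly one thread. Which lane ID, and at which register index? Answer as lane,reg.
c=7→G=7  r=2→T=1,p=0
L=7*4+1=29  i=0=0

29,0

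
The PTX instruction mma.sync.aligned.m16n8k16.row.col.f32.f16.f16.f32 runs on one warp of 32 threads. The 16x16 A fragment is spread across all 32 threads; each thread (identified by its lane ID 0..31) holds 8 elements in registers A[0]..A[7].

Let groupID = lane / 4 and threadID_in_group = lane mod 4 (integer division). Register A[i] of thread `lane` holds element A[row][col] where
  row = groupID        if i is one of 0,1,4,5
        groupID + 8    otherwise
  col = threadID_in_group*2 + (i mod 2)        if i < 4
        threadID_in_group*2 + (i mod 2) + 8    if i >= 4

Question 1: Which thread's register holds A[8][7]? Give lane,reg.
r=8->g=0,rb=1  c=7->cb=0,t=3,b0=1
L=0*4+3=3  i=0*4+1*2+1=3

3,3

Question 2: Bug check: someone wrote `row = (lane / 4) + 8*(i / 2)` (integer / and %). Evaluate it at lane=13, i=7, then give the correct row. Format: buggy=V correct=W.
`(lane / 4) + 8*(i / 2)`[13,7]→27
lane 13: G=3 (13/4), T=1 (13%4)
i=7: r=3+8=11, c=1*2+1+8=11
row: 27 vs 11

buggy=27 correct=11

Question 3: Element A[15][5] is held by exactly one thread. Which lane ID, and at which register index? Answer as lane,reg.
30,3

r=15->g=7,rb=1  c=5->cb=0,t=2,b0=1
L=7*4+2=30  i=0*4+1*2+1=3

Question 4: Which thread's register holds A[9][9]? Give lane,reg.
r=9⇒gr=1,Rb=1  c=9⇒Cb=1,th=0,odd=1
L=1*4+0=4  i=1*4+1*2+1=7

4,7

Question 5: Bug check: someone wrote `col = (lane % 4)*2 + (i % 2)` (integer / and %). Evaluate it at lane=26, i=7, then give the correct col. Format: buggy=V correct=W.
`(lane % 4)*2 + (i % 2)`[26,7]⇒5
lane 26⇒26/4=6, 26 mod 4=2
i=7  r:6+8⇒14  c:2·2+1+8⇒13
col: 5 vs 13

buggy=5 correct=13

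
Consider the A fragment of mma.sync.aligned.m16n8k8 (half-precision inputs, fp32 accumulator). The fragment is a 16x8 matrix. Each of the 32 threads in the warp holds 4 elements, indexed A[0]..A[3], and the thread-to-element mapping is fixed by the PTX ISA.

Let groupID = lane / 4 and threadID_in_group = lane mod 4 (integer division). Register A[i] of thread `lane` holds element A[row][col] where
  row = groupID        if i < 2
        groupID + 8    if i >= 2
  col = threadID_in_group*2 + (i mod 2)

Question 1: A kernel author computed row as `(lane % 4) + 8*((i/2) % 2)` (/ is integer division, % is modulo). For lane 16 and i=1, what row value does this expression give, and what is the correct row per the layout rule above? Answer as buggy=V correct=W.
`(lane % 4) + 8*((i/2) % 2)`[16,1]=>0
16: grp=4,tig=0
[1] (4+0,0*2+1) = (4,1)
row: 0 vs 4

buggy=0 correct=4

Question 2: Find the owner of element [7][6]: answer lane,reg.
r=7->g=7,rb=0  c=6->t=3,b0=0
L=7*4+3=31  i=0*2+0=0

31,0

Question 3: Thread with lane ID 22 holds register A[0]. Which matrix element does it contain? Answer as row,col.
lane 22->22/4=5, 22 mod 4=2
i=0  r:5+0->5  c:2·2+0->4

5,4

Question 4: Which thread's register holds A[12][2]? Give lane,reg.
r=12→G=4,rhi=1  c=2→T=1,p=0
L=4*4+1=17  i=1*2+0=2

17,2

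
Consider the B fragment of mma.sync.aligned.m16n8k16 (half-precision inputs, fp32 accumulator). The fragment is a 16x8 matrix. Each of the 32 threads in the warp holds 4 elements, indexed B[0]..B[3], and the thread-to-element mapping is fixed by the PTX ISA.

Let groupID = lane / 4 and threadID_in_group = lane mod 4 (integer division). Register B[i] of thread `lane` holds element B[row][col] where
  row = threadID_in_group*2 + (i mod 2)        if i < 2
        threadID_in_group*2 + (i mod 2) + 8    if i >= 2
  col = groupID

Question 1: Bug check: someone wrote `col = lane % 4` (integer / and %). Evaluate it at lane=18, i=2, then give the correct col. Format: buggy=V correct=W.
buggy=2 correct=4

`lane % 4`[18,2]->2
lane 18: gid=4 (18/4), tid=2 (18%4)
i=2: r=2*2+0+8=12, c=gid=4
col: 2 vs 4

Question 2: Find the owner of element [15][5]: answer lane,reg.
23,3

c:5=>grp=5  r:15=>rB=1,tig=3,lo=1
L=5*4+3=23  i=1*2+1=3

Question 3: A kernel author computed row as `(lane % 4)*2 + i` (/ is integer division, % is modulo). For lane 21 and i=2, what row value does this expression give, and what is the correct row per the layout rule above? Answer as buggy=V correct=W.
buggy=4 correct=10

`(lane % 4)*2 + i`[21,2]=>4
lane 21: grp=5 (21/4), tig=1 (21%4)
i=2: r=1*2+0+8=10, c=grp=5
row: 4 vs 10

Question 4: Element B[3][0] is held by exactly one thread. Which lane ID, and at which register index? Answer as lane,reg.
1,1

c=0⇒gr=0  r=3⇒Rb=0,th=1,odd=1
L=0*4+1=1  i=0*2+1=1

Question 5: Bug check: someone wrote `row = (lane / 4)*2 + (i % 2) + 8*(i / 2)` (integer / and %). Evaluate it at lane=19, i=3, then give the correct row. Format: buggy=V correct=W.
`(lane / 4)*2 + (i % 2) + 8*(i / 2)`[19,3]=>17
19: grp=4,tig=3
[3] (3*2+1+8,4) = (15,4)
row: 17 vs 15

buggy=17 correct=15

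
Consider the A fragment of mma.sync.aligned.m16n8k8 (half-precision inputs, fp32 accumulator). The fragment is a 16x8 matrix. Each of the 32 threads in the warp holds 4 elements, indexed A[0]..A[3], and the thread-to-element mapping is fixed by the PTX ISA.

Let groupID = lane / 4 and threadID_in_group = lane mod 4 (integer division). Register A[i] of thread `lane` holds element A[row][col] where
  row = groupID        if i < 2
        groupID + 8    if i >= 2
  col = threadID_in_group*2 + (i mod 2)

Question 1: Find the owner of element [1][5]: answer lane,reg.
6,1

r=1->g=1,rb=0  c=5->t=2,b0=1
L=1*4+2=6  i=0*2+1=1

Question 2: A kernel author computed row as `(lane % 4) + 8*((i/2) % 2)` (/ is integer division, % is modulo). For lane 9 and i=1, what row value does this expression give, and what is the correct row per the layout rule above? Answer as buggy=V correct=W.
buggy=1 correct=2

`(lane % 4) + 8*((i/2) % 2)`[9,1]⇒1
lane 9: gr=2 (9/4), th=1 (9%4)
i=1: r=2+0=2, c=1*2+1=3
row: 1 vs 2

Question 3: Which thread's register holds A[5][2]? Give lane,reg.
21,0

r:5=>grp=5,rB=0  c:2=>tig=1,lo=0
L=5*4+1=21  i=0*2+0=0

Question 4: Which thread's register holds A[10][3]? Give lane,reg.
9,3

r=10->g=2,rb=1  c=3->t=1,b0=1
L=2*4+1=9  i=1*2+1=3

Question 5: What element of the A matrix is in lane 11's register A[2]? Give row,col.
11: gid=2,tid=3
[2] (2+8,3*2+0) = (10,6)

10,6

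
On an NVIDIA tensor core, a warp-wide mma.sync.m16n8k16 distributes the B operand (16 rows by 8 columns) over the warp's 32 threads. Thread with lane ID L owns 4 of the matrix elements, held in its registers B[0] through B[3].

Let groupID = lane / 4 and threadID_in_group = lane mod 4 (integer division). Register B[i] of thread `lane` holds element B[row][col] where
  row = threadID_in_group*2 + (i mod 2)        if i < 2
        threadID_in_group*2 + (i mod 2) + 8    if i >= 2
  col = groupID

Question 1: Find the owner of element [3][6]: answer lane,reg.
c=6→G=6  r=3→rhi=0,T=1,p=1
L=6*4+1=25  i=0*2+1=1

25,1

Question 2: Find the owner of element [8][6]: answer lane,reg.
c=6→G=6  r=8→rhi=1,T=0,p=0
L=6*4+0=24  i=1*2+0=2

24,2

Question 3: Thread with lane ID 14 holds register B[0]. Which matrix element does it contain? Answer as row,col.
4,3

lane 14⇒14/4=3, 14 mod 4=2
i=0  r:2·2+0+0⇒4  c:3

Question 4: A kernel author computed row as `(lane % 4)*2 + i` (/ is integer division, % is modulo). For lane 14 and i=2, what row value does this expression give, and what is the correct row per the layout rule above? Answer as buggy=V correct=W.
buggy=6 correct=12

`(lane % 4)*2 + i`[14,2]->6
14: gid=3,tid=2
[2] (2*2+0+8,3) = (12,3)
row: 6 vs 12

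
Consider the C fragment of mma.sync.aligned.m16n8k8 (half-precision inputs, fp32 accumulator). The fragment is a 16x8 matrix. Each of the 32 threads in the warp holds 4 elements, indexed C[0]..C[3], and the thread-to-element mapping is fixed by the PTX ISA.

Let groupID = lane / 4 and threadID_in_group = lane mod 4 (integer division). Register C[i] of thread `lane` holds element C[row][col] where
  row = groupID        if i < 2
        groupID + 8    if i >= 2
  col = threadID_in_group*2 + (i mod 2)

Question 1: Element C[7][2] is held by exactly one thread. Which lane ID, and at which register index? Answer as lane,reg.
r: 7->gid=7,r8=0  c: 2->tid=1,i&1=0
L=7*4+1=29  i=0*2+0=0

29,0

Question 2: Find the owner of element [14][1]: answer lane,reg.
24,3

r=14->g=6,rb=1  c=1->t=0,b0=1
L=6*4+0=24  i=1*2+1=3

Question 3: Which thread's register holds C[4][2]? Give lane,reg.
17,0

r:4=>grp=4,rB=0  c:2=>tig=1,lo=0
L=4*4+1=17  i=0*2+0=0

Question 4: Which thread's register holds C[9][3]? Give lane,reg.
5,3

r=9->g=1,rb=1  c=3->t=1,b0=1
L=1*4+1=5  i=1*2+1=3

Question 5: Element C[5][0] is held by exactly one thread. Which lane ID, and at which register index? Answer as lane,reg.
20,0

r=5->g=5,rb=0  c=0->t=0,b0=0
L=5*4+0=20  i=0*2+0=0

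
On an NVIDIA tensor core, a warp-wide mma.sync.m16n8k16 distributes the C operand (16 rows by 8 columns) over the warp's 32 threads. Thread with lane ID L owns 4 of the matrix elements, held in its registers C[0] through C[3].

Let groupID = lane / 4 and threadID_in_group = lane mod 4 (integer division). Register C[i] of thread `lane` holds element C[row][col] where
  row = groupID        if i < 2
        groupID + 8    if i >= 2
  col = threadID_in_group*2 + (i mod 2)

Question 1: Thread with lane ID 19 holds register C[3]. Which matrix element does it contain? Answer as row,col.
lane 19: gr=4 (19/4), th=3 (19%4)
i=3: r=4+8=12, c=3*2+1=7

12,7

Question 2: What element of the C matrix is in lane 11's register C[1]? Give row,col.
L=11=>grp=11>>2=2, tig=11&3=3
[1]=>row 2+0=2  col 3·2+1=7

2,7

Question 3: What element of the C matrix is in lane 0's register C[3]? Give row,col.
0: g=0,t=0
[3] (0+8,0*2+1) = (8,1)

8,1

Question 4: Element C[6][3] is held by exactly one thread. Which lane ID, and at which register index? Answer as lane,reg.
25,1

r: 6->gid=6,r8=0  c: 3->tid=1,i&1=1
L=6*4+1=25  i=0*2+1=1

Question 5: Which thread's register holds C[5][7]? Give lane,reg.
r=5⇒gr=5,Rb=0  c=7⇒th=3,odd=1
L=5*4+3=23  i=0*2+1=1

23,1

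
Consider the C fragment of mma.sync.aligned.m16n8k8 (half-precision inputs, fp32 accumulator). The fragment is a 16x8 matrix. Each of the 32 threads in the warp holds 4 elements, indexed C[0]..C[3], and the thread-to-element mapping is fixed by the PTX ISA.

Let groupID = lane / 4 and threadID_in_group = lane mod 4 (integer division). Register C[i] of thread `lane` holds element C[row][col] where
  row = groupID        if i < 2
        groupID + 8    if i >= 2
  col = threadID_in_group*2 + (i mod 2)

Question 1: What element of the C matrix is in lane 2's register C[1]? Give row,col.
0,5

L=2→G=2>>2=0, T=2&3=2
[1]→row 0+0=0  col 2·2+1=5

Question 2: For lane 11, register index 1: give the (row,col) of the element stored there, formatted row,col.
2,7

L=11→G=11>>2=2, T=11&3=3
[1]→row 2+0=2  col 3·2+1=7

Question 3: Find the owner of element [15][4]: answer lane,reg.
30,2

r: 15->gid=7,r8=1  c: 4->tid=2,i&1=0
L=7*4+2=30  i=1*2+0=2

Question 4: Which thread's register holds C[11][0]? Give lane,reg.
r: 11->gid=3,r8=1  c: 0->tid=0,i&1=0
L=3*4+0=12  i=1*2+0=2

12,2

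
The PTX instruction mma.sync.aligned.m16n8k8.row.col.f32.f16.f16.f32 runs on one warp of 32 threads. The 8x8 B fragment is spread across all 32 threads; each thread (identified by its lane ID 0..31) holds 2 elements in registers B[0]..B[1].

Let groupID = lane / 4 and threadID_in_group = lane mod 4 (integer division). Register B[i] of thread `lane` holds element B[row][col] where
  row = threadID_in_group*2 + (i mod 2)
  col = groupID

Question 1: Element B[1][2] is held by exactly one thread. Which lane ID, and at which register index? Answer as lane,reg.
c=2->g=2  r=1->t=0,b0=1
L=2*4+0=8  i=1=1

8,1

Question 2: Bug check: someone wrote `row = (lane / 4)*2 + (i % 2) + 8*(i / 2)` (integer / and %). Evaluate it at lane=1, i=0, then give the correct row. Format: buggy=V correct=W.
`(lane / 4)*2 + (i % 2) + 8*(i / 2)`[1,0]→0
L=1→G=1>>2=0, T=1&3=1
[0]→row 1·2+0=2  col G=0
row: 0 vs 2

buggy=0 correct=2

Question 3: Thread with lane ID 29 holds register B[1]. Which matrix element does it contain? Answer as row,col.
3,7

29: gr=7,th=1
[1] (1*2+1,7) = (3,7)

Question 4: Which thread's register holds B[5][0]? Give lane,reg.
c=0->g=0  r=5->t=2,b0=1
L=0*4+2=2  i=1=1

2,1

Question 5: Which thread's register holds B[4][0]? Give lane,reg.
c:0=>grp=0  r:4=>tig=2,lo=0
L=0*4+2=2  i=0=0

2,0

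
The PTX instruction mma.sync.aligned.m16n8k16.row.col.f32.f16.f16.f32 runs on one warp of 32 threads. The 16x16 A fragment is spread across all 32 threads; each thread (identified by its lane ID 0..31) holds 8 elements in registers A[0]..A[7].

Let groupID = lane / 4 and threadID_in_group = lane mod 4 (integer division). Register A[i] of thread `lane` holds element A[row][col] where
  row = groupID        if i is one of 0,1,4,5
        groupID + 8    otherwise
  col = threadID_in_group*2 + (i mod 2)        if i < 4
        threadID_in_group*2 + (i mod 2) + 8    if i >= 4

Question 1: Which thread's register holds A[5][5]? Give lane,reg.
22,1

r: 5->gid=5,r8=0  c: 5->c8=0,tid=2,i&1=1
L=5*4+2=22  i=0*4+0*2+1=1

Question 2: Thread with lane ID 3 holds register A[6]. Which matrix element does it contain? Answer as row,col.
8,14

3: gr=0,th=3
[6] (0+8,3*2+0+8) = (8,14)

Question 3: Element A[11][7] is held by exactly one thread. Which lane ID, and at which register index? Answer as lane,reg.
15,3

r=11→G=3,rhi=1  c=7→chi=0,T=3,p=1
L=3*4+3=15  i=0*4+1*2+1=3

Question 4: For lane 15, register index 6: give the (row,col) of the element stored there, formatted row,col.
11,14

lane 15: G=3 (15/4), T=3 (15%4)
i=6: r=3+8=11, c=3*2+0+8=14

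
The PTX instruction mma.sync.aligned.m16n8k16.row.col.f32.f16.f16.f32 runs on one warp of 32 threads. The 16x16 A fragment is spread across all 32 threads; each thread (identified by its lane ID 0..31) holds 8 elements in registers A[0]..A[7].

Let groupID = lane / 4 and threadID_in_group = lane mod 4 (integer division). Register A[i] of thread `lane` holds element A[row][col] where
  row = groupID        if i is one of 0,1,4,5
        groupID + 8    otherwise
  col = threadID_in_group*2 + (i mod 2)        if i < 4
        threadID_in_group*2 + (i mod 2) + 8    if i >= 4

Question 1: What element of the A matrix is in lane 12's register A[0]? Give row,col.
lane 12: gid=3 (12/4), tid=0 (12%4)
i=0: r=3+0=3, c=0*2+0+0=0

3,0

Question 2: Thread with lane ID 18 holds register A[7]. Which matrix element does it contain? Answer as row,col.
12,13

L=18=>grp=18>>2=4, tig=18&3=2
[7]=>row 4+8=12  col 2·2+1+8=13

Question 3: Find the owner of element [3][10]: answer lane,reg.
r: 3->gid=3,r8=0  c: 10->c8=1,tid=1,i&1=0
L=3*4+1=13  i=1*4+0*2+0=4

13,4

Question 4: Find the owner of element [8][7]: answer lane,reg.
r=8⇒gr=0,Rb=1  c=7⇒Cb=0,th=3,odd=1
L=0*4+3=3  i=0*4+1*2+1=3

3,3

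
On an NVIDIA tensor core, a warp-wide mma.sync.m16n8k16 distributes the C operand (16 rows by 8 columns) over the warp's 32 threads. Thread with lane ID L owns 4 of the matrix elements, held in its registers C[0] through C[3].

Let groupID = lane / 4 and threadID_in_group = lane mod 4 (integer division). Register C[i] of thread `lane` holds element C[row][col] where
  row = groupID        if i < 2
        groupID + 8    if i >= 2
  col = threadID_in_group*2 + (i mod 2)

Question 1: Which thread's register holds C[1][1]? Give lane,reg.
4,1

r=1→G=1,rhi=0  c=1→T=0,p=1
L=1*4+0=4  i=0*2+1=1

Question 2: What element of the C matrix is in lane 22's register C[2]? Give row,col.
13,4

22: gid=5,tid=2
[2] (5+8,2*2+0) = (13,4)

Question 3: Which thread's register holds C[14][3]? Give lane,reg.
r=14→G=6,rhi=1  c=3→T=1,p=1
L=6*4+1=25  i=1*2+1=3

25,3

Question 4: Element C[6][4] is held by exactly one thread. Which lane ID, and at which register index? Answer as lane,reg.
26,0

r: 6->gid=6,r8=0  c: 4->tid=2,i&1=0
L=6*4+2=26  i=0*2+0=0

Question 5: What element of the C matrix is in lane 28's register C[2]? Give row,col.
15,0

lane 28: gid=7 (28/4), tid=0 (28%4)
i=2: r=7+8=15, c=0*2+0=0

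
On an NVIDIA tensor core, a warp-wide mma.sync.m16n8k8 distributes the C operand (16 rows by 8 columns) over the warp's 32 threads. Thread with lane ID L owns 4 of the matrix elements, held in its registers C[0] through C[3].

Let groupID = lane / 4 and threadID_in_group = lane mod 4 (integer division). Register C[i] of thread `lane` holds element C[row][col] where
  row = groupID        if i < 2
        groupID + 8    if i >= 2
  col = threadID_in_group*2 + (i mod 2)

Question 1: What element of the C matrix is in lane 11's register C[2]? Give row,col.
10,6

lane 11: grp=2 (11/4), tig=3 (11%4)
i=2: r=2+8=10, c=3*2+0=6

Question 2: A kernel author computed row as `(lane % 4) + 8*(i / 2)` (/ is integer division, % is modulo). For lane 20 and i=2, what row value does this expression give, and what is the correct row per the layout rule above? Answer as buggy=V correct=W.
buggy=8 correct=13

`(lane % 4) + 8*(i / 2)`[20,2]→8
lane 20→20/4=5, 20 mod 4=0
i=2  r:5+8→13  c:2·0+0→0
row: 8 vs 13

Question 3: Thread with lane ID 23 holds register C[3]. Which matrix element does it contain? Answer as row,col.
lane 23: gid=5 (23/4), tid=3 (23%4)
i=3: r=5+8=13, c=3*2+1=7

13,7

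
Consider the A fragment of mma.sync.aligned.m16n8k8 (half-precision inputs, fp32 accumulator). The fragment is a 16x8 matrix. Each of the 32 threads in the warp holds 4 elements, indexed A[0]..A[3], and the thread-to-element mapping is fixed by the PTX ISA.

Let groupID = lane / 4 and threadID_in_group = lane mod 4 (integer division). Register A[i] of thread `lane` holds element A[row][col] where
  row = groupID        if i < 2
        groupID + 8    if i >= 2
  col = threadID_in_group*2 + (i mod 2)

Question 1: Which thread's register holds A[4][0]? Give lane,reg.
r=4->g=4,rb=0  c=0->t=0,b0=0
L=4*4+0=16  i=0*2+0=0

16,0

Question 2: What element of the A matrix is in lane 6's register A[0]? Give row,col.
1,4

6: gr=1,th=2
[0] (1+0,2*2+0) = (1,4)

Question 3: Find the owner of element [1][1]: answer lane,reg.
4,1

r: 1->gid=1,r8=0  c: 1->tid=0,i&1=1
L=1*4+0=4  i=0*2+1=1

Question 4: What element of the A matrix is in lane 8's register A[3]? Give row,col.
10,1

8: g=2,t=0
[3] (2+8,0*2+1) = (10,1)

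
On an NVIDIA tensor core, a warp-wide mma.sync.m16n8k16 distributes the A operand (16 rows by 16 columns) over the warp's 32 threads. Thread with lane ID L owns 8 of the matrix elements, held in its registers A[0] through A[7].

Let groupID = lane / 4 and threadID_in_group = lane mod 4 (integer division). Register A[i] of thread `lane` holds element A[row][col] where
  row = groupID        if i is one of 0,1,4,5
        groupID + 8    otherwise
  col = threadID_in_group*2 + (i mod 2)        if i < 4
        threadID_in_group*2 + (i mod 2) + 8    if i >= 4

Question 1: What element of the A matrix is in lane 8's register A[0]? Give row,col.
2,0

lane 8->8/4=2, 8 mod 4=0
i=0  r:2+0->2  c:2·0+0+0->0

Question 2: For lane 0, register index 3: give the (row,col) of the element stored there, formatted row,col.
8,1

lane 0: gid=0 (0/4), tid=0 (0%4)
i=3: r=0+8=8, c=0*2+1+0=1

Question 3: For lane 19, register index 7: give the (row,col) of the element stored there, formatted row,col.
lane 19: g=4 (19/4), t=3 (19%4)
i=7: r=4+8=12, c=3*2+1+8=15

12,15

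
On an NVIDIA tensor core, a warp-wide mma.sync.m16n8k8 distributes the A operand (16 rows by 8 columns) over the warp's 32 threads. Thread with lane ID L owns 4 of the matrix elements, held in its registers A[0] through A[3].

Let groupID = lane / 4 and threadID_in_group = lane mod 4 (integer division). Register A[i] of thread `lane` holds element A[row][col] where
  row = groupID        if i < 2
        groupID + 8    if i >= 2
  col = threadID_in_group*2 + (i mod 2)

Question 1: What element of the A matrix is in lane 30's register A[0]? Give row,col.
7,4

lane 30->30/4=7, 30 mod 4=2
i=0  r:7+0->7  c:2·2+0->4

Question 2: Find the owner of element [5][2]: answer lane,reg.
21,0

r=5→G=5,rhi=0  c=2→T=1,p=0
L=5*4+1=21  i=0*2+0=0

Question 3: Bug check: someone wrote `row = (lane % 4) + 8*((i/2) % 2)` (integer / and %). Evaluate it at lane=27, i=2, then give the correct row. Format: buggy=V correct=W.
buggy=11 correct=14

`(lane % 4) + 8*((i/2) % 2)`[27,2]⇒11
lane 27: gr=6 (27/4), th=3 (27%4)
i=2: r=6+8=14, c=3*2+0=6
row: 11 vs 14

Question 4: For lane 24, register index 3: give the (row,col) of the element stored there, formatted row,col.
L=24->g=24>>2=6, t=24&3=0
[3]->row 6+8=14  col 0·2+1=1

14,1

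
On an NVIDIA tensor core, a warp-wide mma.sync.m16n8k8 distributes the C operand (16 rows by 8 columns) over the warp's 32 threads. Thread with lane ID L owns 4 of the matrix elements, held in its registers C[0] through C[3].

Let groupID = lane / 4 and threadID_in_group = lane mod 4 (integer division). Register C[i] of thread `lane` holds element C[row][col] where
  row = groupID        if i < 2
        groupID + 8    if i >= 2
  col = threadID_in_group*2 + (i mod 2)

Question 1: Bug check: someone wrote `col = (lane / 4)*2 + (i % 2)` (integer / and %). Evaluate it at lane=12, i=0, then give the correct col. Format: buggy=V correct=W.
`(lane / 4)*2 + (i % 2)`[12,0]->6
lane 12: gid=3 (12/4), tid=0 (12%4)
i=0: r=3+0=3, c=0*2+0=0
col: 6 vs 0

buggy=6 correct=0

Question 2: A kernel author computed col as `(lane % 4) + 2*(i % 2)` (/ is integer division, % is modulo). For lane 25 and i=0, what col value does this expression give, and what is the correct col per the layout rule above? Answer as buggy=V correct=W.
buggy=1 correct=2

`(lane % 4) + 2*(i % 2)`[25,0]→1
lane 25→25/4=6, 25 mod 4=1
i=0  r:6+0→6  c:2·1+0→2
col: 1 vs 2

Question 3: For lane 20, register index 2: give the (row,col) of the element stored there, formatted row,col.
lane 20: g=5 (20/4), t=0 (20%4)
i=2: r=5+8=13, c=0*2+0=0

13,0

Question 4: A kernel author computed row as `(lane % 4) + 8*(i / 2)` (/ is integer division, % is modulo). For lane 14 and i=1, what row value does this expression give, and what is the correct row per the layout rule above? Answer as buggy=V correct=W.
buggy=2 correct=3

`(lane % 4) + 8*(i / 2)`[14,1]⇒2
14: gr=3,th=2
[1] (3+0,2*2+1) = (3,5)
row: 2 vs 3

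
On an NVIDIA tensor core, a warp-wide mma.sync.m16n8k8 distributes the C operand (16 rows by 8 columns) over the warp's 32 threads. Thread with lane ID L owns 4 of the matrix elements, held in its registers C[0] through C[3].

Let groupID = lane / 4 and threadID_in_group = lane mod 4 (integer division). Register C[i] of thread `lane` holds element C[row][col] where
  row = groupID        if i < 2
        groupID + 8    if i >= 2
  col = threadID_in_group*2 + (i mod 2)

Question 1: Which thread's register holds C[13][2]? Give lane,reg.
r=13→G=5,rhi=1  c=2→T=1,p=0
L=5*4+1=21  i=1*2+0=2

21,2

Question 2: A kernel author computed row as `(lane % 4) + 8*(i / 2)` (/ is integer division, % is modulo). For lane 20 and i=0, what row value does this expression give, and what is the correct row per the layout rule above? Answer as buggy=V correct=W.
buggy=0 correct=5

`(lane % 4) + 8*(i / 2)`[20,0]->0
lane 20->20/4=5, 20 mod 4=0
i=0  r:5+0->5  c:2·0+0->0
row: 0 vs 5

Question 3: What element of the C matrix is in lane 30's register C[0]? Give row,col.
L=30⇒gr=30>>2=7, th=30&3=2
[0]⇒row 7+0=7  col 2·2+0=4

7,4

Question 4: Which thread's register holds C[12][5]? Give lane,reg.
18,3

r:12=>grp=4,rB=1  c:5=>tig=2,lo=1
L=4*4+2=18  i=1*2+1=3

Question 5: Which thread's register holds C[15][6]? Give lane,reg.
31,2

r=15→G=7,rhi=1  c=6→T=3,p=0
L=7*4+3=31  i=1*2+0=2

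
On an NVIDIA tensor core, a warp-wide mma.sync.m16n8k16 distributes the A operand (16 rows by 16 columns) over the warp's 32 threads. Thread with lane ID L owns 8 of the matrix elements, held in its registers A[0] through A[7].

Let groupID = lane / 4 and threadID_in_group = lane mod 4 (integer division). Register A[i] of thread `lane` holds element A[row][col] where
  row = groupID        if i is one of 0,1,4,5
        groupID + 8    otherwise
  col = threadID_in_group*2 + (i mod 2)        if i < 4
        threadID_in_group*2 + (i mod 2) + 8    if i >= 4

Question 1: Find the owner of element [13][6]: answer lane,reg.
23,2

r:13=>grp=5,rB=1  c:6=>cB=0,tig=3,lo=0
L=5*4+3=23  i=0*4+1*2+0=2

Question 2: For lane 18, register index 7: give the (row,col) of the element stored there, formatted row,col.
12,13

L=18=>grp=18>>2=4, tig=18&3=2
[7]=>row 4+8=12  col 2·2+1+8=13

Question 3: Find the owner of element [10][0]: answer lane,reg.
r=10->g=2,rb=1  c=0->cb=0,t=0,b0=0
L=2*4+0=8  i=0*4+1*2+0=2

8,2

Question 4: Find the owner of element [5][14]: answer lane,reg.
r=5⇒gr=5,Rb=0  c=14⇒Cb=1,th=3,odd=0
L=5*4+3=23  i=1*4+0*2+0=4

23,4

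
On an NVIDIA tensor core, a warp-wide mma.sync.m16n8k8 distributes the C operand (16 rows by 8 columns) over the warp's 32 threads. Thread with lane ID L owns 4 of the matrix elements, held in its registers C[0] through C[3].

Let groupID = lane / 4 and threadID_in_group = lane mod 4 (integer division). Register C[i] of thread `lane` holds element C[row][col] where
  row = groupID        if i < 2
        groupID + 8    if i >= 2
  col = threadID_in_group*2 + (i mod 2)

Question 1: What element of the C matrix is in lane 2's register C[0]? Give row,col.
0,4

L=2->g=2>>2=0, t=2&3=2
[0]->row 0+0=0  col 2·2+0=4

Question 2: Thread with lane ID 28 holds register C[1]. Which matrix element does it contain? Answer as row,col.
L=28->gid=28>>2=7, tid=28&3=0
[1]->row 7+0=7  col 0·2+1=1

7,1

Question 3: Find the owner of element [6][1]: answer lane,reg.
24,1

r=6→G=6,rhi=0  c=1→T=0,p=1
L=6*4+0=24  i=0*2+1=1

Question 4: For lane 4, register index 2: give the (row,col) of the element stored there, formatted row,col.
9,0

lane 4: gid=1 (4/4), tid=0 (4%4)
i=2: r=1+8=9, c=0*2+0=0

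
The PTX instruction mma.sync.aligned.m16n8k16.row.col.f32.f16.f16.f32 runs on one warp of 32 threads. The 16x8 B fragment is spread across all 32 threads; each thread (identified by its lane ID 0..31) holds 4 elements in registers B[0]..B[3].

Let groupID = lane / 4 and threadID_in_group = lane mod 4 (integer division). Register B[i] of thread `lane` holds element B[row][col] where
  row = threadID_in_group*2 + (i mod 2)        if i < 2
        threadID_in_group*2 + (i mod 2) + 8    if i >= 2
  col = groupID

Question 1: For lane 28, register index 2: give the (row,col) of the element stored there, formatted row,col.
8,7

28: g=7,t=0
[2] (0*2+0+8,7) = (8,7)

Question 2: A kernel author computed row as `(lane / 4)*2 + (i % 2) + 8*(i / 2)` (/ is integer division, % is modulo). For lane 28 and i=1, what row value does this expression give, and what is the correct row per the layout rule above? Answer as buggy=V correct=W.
`(lane / 4)*2 + (i % 2) + 8*(i / 2)`[28,1]->15
lane 28->28/4=7, 28 mod 4=0
i=1  r:2·0+1+0->1  c:7
row: 15 vs 1

buggy=15 correct=1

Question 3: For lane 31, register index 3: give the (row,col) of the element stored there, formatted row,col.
31: G=7,T=3
[3] (3*2+1+8,7) = (15,7)

15,7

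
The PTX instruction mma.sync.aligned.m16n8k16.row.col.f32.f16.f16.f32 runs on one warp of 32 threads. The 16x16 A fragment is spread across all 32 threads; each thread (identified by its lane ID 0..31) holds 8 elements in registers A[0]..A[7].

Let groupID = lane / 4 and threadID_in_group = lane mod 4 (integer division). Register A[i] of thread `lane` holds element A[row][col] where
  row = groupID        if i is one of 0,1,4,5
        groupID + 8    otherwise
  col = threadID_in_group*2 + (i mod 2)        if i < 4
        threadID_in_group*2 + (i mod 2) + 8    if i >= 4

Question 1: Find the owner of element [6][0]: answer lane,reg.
24,0

r=6->g=6,rb=0  c=0->cb=0,t=0,b0=0
L=6*4+0=24  i=0*4+0*2+0=0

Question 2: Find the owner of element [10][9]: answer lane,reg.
8,7

r=10->g=2,rb=1  c=9->cb=1,t=0,b0=1
L=2*4+0=8  i=1*4+1*2+1=7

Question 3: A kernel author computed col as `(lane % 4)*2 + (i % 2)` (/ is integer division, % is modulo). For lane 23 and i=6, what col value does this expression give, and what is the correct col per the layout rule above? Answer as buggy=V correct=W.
buggy=6 correct=14

`(lane % 4)*2 + (i % 2)`[23,6]=>6
lane 23=>23/4=5, 23 mod 4=3
i=6  r:5+8=>13  c:2·3+0+8=>14
col: 6 vs 14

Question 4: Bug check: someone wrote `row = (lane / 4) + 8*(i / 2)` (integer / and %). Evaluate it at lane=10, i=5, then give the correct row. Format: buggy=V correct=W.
buggy=18 correct=2

`(lane / 4) + 8*(i / 2)`[10,5]=>18
lane 10=>10/4=2, 10 mod 4=2
i=5  r:2+0=>2  c:2·2+1+8=>13
row: 18 vs 2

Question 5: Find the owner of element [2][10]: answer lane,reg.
r=2->g=2,rb=0  c=10->cb=1,t=1,b0=0
L=2*4+1=9  i=1*4+0*2+0=4

9,4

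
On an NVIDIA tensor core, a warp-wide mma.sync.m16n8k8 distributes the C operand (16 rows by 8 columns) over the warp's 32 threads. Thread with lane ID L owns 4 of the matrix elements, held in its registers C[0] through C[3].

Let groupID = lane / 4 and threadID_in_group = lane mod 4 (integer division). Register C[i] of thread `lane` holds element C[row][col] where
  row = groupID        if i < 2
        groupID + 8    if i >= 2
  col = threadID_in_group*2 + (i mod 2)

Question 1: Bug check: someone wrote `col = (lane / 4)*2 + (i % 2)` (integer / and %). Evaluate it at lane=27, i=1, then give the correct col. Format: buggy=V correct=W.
`(lane / 4)*2 + (i % 2)`[27,1]⇒13
27: gr=6,th=3
[1] (6+0,3*2+1) = (6,7)
col: 13 vs 7

buggy=13 correct=7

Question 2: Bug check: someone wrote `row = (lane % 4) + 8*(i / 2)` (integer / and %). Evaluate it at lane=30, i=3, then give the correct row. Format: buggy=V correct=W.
buggy=10 correct=15

`(lane % 4) + 8*(i / 2)`[30,3]->10
lane 30->30/4=7, 30 mod 4=2
i=3  r:7+8->15  c:2·2+1->5
row: 10 vs 15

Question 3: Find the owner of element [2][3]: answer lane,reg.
9,1

r:2=>grp=2,rB=0  c:3=>tig=1,lo=1
L=2*4+1=9  i=0*2+1=1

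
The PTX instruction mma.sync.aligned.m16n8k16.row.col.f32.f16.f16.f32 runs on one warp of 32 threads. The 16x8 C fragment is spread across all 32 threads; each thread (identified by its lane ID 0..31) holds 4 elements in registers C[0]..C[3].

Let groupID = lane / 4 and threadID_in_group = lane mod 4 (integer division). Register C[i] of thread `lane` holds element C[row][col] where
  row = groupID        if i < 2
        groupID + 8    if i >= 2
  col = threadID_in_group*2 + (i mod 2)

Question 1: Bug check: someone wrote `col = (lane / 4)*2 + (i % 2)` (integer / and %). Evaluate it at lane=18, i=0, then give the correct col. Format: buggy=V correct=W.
buggy=8 correct=4

`(lane / 4)*2 + (i % 2)`[18,0]⇒8
L=18⇒gr=18>>2=4, th=18&3=2
[0]⇒row 4+0=4  col 2·2+0=4
col: 8 vs 4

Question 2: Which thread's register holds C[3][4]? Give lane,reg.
14,0

r=3->g=3,rb=0  c=4->t=2,b0=0
L=3*4+2=14  i=0*2+0=0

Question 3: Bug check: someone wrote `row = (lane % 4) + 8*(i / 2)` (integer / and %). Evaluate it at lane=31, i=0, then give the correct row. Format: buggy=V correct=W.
`(lane % 4) + 8*(i / 2)`[31,0]⇒3
31: gr=7,th=3
[0] (7+0,3*2+0) = (7,6)
row: 3 vs 7

buggy=3 correct=7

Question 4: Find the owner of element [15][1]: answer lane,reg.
28,3

r=15⇒gr=7,Rb=1  c=1⇒th=0,odd=1
L=7*4+0=28  i=1*2+1=3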